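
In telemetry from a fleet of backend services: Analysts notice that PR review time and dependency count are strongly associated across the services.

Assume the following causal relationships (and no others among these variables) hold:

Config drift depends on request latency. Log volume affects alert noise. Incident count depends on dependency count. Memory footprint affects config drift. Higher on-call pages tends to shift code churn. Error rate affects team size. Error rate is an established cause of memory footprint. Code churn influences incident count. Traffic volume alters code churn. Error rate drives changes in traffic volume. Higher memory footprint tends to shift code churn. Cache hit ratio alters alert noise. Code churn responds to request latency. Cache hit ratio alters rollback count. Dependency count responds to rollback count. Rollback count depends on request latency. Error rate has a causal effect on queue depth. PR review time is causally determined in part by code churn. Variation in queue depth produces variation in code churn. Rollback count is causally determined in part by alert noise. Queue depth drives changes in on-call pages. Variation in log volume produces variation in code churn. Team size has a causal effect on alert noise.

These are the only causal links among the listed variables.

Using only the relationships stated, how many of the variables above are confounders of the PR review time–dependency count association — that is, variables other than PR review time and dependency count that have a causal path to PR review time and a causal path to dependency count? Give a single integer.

3

The common causes are: error rate (to PR review time via error rate → traffic volume → code churn → PR review time; to dependency count via error rate → team size → alert noise → rollback count → dependency count); log volume (to PR review time via log volume → code churn → PR review time; to dependency count via log volume → alert noise → rollback count → dependency count); request latency (to PR review time via request latency → code churn → PR review time; to dependency count via request latency → rollback count → dependency count).
Every other variable lacks a causal path to at least one of PR review time and dependency count.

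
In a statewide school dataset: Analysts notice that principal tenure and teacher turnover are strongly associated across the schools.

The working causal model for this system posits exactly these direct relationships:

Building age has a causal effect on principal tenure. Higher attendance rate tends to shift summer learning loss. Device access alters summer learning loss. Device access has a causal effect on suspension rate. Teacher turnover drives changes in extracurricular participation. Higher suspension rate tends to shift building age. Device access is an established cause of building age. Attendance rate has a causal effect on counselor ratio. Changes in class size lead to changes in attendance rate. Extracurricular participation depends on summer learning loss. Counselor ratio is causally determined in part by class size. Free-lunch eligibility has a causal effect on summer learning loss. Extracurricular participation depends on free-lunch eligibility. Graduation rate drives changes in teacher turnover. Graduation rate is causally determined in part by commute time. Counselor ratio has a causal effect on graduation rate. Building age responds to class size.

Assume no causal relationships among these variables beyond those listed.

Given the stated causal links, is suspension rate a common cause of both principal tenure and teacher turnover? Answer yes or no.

Suspension rate has no stated causal path to teacher turnover. A confounder must cause both variables, so suspension rate does not qualify.

no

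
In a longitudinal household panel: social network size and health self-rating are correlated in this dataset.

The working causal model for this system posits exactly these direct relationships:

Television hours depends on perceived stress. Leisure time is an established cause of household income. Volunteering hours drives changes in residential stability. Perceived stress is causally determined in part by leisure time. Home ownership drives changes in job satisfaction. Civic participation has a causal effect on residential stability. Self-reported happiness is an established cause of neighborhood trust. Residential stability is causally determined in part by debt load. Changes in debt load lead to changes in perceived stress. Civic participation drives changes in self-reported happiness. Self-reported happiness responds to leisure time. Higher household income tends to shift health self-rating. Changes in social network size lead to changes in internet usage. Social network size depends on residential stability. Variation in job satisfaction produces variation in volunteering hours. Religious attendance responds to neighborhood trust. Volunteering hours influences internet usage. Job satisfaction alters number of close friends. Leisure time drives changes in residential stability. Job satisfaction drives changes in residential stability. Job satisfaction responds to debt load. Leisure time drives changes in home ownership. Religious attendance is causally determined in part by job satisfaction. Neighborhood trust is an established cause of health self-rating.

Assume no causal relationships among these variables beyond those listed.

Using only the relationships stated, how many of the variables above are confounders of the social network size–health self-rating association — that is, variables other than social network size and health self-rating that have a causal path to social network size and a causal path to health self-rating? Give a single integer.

The common causes are: civic participation (to social network size via civic participation → residential stability → social network size; to health self-rating via civic participation → self-reported happiness → neighborhood trust → health self-rating); leisure time (to social network size via leisure time → residential stability → social network size; to health self-rating via leisure time → household income → health self-rating).
Every other variable lacks a causal path to at least one of social network size and health self-rating.

2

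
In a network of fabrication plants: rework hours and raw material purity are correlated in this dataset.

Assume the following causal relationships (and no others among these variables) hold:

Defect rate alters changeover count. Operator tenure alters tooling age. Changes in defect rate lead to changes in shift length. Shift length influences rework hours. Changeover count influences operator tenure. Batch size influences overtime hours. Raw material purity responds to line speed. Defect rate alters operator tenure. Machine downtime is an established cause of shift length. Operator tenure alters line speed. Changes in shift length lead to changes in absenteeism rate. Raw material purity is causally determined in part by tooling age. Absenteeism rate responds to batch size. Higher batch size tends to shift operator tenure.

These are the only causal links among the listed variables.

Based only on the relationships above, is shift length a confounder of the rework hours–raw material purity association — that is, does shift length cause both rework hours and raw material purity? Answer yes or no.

no

Shift length has no stated causal path to raw material purity. A confounder must cause both variables, so shift length does not qualify.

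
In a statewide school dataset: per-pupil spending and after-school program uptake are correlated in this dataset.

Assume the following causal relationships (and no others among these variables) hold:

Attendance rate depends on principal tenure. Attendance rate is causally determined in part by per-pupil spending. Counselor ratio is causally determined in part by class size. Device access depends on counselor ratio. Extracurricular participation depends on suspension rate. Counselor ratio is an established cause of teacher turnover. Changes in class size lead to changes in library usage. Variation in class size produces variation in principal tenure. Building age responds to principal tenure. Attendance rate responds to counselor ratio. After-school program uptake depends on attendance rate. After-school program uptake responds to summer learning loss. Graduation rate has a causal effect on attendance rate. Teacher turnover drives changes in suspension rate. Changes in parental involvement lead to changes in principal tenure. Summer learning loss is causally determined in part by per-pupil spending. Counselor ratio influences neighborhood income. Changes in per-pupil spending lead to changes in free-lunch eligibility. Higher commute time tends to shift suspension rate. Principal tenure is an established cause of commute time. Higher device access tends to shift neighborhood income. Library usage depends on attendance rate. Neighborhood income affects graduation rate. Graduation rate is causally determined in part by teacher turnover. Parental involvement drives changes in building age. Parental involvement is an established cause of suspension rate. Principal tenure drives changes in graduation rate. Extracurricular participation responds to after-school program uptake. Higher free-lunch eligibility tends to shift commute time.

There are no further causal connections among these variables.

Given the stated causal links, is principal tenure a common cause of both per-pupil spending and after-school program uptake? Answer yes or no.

no

Principal tenure has no stated causal path to per-pupil spending. A confounder must cause both variables, so principal tenure does not qualify.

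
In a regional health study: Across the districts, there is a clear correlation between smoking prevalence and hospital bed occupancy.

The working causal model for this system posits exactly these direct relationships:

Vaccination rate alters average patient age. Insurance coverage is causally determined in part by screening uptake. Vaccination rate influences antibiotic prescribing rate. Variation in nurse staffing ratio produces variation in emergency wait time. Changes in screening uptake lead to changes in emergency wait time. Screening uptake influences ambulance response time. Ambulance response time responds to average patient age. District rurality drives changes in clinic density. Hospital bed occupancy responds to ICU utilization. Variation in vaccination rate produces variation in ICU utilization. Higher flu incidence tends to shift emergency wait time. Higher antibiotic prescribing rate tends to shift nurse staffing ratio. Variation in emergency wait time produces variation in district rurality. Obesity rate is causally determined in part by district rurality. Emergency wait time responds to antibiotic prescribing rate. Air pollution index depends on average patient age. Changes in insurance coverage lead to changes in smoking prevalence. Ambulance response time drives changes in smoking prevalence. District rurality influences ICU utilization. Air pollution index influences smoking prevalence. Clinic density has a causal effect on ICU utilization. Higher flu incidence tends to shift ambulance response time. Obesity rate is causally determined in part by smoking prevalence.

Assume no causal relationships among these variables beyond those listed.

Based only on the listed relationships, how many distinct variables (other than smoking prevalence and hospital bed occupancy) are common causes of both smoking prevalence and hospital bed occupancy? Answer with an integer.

3

The common causes are: flu incidence (to smoking prevalence via flu incidence → ambulance response time → smoking prevalence; to hospital bed occupancy via flu incidence → emergency wait time → district rurality → ICU utilization → hospital bed occupancy); screening uptake (to smoking prevalence via screening uptake → insurance coverage → smoking prevalence; to hospital bed occupancy via screening uptake → emergency wait time → district rurality → ICU utilization → hospital bed occupancy); vaccination rate (to smoking prevalence via vaccination rate → average patient age → air pollution index → smoking prevalence; to hospital bed occupancy via vaccination rate → ICU utilization → hospital bed occupancy).
Every other variable lacks a causal path to at least one of smoking prevalence and hospital bed occupancy.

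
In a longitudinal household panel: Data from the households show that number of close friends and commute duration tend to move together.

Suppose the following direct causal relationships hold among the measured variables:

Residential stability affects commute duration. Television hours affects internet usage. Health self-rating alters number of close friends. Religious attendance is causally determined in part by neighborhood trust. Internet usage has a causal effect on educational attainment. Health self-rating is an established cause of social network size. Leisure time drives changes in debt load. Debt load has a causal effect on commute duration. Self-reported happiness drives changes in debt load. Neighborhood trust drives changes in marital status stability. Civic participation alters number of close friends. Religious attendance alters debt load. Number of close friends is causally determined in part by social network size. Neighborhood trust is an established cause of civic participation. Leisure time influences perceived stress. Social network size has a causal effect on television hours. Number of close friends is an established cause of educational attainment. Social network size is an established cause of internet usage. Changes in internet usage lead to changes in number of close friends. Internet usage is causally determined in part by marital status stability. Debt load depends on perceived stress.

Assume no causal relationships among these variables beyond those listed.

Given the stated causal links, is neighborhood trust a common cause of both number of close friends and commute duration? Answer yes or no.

Neighborhood trust has a causal path to number of close friends (neighborhood trust → civic participation → number of close friends) and to commute duration (neighborhood trust → religious attendance → debt load → commute duration), so it is a common cause of both — a confounder.

yes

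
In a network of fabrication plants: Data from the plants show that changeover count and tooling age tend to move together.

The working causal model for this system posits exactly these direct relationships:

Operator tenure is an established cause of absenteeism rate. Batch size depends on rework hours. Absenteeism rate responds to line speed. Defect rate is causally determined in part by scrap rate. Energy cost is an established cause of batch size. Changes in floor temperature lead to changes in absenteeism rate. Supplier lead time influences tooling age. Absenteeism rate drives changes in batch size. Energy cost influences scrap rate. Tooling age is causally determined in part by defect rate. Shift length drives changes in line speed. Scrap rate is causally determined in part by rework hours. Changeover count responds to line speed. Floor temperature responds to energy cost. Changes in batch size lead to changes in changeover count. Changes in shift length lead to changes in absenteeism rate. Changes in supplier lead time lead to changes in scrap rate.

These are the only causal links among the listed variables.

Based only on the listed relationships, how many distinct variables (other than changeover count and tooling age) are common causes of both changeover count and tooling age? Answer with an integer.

2

The common causes are: energy cost (to changeover count via energy cost → batch size → changeover count; to tooling age via energy cost → scrap rate → defect rate → tooling age); rework hours (to changeover count via rework hours → batch size → changeover count; to tooling age via rework hours → scrap rate → defect rate → tooling age).
Every other variable lacks a causal path to at least one of changeover count and tooling age.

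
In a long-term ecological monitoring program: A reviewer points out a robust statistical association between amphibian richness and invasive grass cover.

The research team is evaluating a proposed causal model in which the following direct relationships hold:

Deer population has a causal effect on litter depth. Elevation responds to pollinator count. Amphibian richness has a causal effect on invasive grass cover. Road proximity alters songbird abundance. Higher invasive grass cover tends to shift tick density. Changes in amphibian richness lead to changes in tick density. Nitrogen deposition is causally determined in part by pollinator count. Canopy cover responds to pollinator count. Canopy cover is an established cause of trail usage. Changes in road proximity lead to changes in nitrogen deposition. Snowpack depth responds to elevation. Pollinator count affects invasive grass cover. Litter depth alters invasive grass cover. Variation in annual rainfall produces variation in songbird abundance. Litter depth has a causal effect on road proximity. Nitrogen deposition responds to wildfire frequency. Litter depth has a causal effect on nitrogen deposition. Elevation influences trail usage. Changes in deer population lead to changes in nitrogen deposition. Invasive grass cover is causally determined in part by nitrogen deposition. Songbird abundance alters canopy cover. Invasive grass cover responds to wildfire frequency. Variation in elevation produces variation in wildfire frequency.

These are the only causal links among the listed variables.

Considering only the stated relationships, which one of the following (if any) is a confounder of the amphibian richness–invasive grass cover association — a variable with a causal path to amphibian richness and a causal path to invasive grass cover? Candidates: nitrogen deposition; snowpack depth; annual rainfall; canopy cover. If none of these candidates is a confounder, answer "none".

none

None of the listed candidates has causal paths to both amphibian richness and invasive grass cover in the stated relationships, so none is a common cause.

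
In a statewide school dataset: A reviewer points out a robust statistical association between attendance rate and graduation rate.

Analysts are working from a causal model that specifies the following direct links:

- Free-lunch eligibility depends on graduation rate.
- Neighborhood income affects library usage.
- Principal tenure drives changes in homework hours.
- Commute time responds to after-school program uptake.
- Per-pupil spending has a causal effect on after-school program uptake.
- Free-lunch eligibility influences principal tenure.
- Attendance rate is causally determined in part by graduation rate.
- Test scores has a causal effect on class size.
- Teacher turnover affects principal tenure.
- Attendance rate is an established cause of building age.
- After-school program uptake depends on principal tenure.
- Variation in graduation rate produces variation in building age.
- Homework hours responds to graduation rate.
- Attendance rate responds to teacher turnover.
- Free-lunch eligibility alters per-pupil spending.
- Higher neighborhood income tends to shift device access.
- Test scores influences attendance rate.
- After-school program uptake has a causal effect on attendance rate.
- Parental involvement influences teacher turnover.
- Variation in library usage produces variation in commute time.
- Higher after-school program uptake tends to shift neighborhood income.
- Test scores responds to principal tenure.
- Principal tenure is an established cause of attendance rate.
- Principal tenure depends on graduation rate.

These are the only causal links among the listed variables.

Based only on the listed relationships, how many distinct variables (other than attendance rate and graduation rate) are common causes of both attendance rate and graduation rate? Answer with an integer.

No listed variable has a causal path to both attendance rate and graduation rate, so there are no common causes.

0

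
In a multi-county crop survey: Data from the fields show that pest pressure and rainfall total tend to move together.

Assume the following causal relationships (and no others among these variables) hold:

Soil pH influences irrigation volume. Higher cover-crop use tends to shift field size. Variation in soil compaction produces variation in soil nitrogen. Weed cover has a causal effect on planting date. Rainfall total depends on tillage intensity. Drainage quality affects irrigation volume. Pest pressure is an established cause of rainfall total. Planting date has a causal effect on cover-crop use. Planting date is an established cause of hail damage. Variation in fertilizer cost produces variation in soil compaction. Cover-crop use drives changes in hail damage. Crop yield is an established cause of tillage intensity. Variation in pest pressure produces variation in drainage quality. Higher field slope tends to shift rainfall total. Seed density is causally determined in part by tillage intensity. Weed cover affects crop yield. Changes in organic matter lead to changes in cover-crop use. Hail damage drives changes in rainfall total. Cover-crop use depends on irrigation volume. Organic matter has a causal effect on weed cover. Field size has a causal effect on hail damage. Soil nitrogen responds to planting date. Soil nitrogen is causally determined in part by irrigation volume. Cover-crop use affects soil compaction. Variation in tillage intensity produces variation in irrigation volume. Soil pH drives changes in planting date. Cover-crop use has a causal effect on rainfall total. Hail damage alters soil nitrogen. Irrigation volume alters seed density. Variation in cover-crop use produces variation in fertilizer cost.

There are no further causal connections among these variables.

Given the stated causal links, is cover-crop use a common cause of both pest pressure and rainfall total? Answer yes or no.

Cover-crop use has no stated causal path to pest pressure. A confounder must cause both variables, so cover-crop use does not qualify.

no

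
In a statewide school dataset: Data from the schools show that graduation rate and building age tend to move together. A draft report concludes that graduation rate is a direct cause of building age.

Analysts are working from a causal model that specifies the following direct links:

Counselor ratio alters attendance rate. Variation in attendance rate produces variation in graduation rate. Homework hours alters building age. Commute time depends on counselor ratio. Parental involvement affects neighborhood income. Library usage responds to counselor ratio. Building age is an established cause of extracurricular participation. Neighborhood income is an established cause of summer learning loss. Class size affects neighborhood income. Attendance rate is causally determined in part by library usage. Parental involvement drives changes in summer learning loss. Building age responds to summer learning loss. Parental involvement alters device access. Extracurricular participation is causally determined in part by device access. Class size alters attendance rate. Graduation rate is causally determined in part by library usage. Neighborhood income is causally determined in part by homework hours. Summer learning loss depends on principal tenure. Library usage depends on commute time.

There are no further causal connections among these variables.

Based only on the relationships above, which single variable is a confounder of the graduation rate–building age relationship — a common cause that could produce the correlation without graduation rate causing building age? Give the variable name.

Class size has a causal path to graduation rate (class size → attendance rate → graduation rate) and a separate causal path to building age (class size → neighborhood income → summer learning loss → building age), so it is a common cause of both.
No stated relationship gives graduation rate a causal route to building age, so the correlation is explained by the shared upstream cause rather than a direct effect.

class size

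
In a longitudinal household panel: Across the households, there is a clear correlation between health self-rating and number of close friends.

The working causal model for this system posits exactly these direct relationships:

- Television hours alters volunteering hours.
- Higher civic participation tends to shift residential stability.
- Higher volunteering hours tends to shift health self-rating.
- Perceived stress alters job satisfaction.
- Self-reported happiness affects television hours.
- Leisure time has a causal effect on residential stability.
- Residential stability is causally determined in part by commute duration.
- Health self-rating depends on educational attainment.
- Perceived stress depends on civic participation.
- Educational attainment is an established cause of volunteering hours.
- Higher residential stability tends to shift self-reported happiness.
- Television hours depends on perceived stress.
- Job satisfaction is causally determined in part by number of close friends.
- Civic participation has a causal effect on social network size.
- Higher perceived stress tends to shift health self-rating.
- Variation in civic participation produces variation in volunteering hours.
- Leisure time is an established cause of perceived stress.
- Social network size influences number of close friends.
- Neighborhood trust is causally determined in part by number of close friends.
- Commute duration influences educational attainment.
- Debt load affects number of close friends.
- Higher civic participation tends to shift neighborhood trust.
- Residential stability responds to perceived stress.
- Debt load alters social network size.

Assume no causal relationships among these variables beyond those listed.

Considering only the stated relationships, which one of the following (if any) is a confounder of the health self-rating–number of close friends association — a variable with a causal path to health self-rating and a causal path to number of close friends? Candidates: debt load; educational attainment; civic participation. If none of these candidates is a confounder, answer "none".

civic participation

Civic participation causes health self-rating (civic participation → perceived stress → health self-rating) and also causes number of close friends (civic participation → social network size → number of close friends); it is a common cause of both.
Each of the other candidates lacks a causal path to at least one of health self-rating and number of close friends, so they do not confound the relationship.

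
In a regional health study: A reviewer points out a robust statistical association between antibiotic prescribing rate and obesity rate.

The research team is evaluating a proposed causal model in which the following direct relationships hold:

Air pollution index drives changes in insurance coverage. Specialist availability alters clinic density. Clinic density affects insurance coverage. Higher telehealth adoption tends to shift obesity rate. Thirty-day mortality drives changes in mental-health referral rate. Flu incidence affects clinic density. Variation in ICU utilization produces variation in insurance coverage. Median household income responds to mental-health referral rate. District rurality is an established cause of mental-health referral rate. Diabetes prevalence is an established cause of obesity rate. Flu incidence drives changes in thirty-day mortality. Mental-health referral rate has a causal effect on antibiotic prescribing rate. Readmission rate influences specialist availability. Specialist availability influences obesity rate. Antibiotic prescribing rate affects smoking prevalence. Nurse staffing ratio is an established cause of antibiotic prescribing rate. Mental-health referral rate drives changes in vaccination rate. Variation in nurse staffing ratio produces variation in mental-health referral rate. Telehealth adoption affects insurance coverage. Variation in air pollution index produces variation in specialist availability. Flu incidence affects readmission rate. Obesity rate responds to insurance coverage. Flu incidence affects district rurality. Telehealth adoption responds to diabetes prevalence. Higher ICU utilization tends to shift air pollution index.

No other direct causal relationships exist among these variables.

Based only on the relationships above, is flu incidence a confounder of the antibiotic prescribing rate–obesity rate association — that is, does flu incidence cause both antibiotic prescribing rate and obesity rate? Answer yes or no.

yes

Flu incidence has a causal path to antibiotic prescribing rate (flu incidence → district rurality → mental-health referral rate → antibiotic prescribing rate) and to obesity rate (flu incidence → clinic density → insurance coverage → obesity rate), so it is a common cause of both — a confounder.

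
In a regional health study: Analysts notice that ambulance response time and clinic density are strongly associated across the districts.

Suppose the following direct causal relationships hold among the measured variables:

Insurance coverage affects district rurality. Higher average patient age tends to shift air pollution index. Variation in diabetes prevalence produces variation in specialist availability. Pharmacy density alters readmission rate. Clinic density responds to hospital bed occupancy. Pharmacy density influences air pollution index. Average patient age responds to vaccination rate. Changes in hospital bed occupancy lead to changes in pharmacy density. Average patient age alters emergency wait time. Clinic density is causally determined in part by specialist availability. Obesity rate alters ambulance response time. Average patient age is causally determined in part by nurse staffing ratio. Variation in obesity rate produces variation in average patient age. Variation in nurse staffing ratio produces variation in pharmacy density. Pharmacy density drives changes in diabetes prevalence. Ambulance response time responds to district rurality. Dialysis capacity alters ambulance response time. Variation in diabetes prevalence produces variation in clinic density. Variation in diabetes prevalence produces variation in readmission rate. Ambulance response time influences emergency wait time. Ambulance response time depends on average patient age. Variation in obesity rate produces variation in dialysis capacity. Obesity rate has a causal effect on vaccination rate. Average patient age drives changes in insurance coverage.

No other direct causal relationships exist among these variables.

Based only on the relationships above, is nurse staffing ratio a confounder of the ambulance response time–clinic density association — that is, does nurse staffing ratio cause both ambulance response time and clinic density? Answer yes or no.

Nurse staffing ratio has a causal path to ambulance response time (nurse staffing ratio → average patient age → ambulance response time) and to clinic density (nurse staffing ratio → pharmacy density → diabetes prevalence → clinic density), so it is a common cause of both — a confounder.

yes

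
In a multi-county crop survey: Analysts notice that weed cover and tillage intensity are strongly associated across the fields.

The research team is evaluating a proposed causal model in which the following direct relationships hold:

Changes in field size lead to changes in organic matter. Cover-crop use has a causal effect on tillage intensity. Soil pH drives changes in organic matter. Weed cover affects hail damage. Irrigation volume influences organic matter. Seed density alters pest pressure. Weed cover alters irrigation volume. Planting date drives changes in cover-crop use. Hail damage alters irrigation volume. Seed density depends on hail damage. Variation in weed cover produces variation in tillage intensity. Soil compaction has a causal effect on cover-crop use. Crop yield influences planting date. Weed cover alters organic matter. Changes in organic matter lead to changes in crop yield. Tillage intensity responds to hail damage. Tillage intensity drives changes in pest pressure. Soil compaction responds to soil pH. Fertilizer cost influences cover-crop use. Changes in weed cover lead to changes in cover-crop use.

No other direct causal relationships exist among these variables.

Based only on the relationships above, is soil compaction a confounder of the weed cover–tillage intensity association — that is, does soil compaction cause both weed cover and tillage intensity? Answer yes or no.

Soil compaction has no stated causal path to weed cover. A confounder must cause both variables, so soil compaction does not qualify.

no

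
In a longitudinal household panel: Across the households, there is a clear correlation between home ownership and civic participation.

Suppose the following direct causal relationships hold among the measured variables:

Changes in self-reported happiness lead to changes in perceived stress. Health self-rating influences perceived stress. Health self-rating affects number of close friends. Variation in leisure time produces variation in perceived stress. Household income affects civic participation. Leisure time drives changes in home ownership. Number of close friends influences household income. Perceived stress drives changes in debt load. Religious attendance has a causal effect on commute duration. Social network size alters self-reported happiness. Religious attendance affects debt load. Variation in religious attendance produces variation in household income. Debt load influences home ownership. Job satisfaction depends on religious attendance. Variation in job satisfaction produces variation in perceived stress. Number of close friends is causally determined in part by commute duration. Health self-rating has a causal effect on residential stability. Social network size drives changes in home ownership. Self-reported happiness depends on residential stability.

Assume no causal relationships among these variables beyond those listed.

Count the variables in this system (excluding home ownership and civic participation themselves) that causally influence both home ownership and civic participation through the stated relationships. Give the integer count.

The common causes are: health self-rating (to home ownership via health self-rating → perceived stress → debt load → home ownership; to civic participation via health self-rating → number of close friends → household income → civic participation); religious attendance (to home ownership via religious attendance → debt load → home ownership; to civic participation via religious attendance → household income → civic participation).
Every other variable lacks a causal path to at least one of home ownership and civic participation.

2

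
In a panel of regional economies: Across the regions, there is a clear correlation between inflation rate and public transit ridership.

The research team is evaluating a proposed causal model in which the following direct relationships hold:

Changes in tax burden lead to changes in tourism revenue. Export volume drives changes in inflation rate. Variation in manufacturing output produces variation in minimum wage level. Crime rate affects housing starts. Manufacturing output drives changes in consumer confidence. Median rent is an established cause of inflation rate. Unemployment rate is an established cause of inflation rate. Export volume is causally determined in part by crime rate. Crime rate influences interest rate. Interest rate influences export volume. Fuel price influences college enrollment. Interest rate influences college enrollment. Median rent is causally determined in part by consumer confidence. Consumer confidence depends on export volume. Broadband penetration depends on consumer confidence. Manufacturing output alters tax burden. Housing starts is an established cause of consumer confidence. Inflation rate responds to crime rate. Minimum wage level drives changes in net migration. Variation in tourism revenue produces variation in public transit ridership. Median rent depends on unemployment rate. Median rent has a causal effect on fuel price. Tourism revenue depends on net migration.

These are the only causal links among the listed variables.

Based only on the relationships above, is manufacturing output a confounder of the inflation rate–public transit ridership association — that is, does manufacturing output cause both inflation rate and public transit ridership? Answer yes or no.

Manufacturing output has a causal path to inflation rate (manufacturing output → consumer confidence → median rent → inflation rate) and to public transit ridership (manufacturing output → tax burden → tourism revenue → public transit ridership), so it is a common cause of both — a confounder.

yes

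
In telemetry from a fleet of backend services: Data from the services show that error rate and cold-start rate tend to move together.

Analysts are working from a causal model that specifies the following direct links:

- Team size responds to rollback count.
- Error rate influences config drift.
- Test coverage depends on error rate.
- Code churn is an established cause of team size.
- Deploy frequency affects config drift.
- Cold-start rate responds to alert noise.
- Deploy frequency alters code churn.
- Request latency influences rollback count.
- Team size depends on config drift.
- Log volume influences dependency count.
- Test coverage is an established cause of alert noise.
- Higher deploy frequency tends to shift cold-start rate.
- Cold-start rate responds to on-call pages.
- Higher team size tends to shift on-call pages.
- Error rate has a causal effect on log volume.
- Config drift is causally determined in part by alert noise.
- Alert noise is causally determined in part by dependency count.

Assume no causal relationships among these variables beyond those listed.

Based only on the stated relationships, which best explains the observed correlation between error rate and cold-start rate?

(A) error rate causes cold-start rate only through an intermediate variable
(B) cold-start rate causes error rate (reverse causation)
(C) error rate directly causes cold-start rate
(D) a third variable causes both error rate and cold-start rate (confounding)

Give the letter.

A

Error rate reaches cold-start rate through error rate → test coverage → alert noise → cold-start rate — an indirect causal chain with no direct error rate → cold-start rate link. No variable causes both error rate and cold-start rate, so confounding is ruled out; the effect is mediated.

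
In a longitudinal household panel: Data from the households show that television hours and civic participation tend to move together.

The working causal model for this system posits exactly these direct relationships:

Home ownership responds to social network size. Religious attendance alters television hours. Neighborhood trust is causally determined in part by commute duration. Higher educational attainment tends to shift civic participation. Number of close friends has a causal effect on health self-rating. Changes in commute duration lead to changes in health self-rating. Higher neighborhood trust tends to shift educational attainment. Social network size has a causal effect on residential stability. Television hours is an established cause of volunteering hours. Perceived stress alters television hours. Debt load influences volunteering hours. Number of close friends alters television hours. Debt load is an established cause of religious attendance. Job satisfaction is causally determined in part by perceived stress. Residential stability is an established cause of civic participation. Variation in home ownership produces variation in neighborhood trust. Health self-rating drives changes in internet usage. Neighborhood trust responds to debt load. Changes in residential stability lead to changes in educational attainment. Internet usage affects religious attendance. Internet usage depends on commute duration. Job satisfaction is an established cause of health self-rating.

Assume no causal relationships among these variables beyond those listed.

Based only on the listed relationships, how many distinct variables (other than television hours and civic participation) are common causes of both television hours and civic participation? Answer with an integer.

The common causes are: commute duration (to television hours via commute duration → internet usage → religious attendance → television hours; to civic participation via commute duration → neighborhood trust → educational attainment → civic participation); debt load (to television hours via debt load → religious attendance → television hours; to civic participation via debt load → neighborhood trust → educational attainment → civic participation).
Every other variable lacks a causal path to at least one of television hours and civic participation.

2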